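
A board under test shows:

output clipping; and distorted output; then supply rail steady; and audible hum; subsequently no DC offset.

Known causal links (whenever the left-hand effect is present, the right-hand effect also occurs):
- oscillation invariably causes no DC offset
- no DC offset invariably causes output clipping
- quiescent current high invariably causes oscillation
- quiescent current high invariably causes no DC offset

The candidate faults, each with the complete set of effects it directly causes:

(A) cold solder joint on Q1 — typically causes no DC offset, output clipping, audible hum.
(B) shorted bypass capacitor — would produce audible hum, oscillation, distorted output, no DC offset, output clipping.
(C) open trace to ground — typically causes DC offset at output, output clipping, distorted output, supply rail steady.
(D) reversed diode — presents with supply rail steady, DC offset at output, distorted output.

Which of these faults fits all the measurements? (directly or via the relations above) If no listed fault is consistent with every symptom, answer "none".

none

Testing each hypothesis:
(A) cold solder joint on Q1 — does not account for distorted output, supply rail steady
(B) shorted bypass capacitor — does not account for supply rail steady
(C) open trace to ground — output clipping ✓; distorted output ✓; supply rail steady ✓; audible hum ✗; no DC offset ✗
(D) reversed diode — output clipping ✗; distorted output ✓; supply rail steady ✓; audible hum ✗; no DC offset ✗
No candidate is consistent with all observations.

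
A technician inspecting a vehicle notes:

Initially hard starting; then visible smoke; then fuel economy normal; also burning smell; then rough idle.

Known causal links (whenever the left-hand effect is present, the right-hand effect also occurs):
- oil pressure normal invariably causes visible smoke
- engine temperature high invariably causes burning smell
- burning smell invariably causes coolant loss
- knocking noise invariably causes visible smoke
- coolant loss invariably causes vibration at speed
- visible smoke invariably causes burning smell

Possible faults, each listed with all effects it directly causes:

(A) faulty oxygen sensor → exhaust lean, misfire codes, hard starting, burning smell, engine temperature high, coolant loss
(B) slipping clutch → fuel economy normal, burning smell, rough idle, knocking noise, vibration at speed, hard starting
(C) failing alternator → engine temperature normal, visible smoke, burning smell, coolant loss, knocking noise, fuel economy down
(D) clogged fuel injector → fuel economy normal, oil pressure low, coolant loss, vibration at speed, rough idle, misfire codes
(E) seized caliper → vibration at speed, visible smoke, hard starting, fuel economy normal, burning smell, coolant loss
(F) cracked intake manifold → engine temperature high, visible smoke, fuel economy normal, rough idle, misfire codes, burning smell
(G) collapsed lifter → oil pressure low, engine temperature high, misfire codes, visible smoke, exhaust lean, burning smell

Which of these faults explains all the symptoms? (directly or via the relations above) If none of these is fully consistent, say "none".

B

Checking each candidate against the observations:
(A) faulty oxygen sensor — does not account for visible smoke, fuel economy normal, rough idle
(B) slipping clutch — hard starting +; visible smoke + (through knocking noise → visible smoke); fuel economy normal +; burning smell +; rough idle +
(C) failing alternator — hard starting -; visible smoke +; fuel economy normal -; burning smell +; rough idle -
(D) clogged fuel injector — hard starting -; visible smoke -; fuel economy normal +; burning smell -; rough idle +
(E) seized caliper — does not account for rough idle
(F) cracked intake manifold — hard starting -; visible smoke +; fuel economy normal +; burning smell +; rough idle +
(G) collapsed lifter — does not account for hard starting, fuel economy normal, rough idle
(B) is the only candidate with no mismatches.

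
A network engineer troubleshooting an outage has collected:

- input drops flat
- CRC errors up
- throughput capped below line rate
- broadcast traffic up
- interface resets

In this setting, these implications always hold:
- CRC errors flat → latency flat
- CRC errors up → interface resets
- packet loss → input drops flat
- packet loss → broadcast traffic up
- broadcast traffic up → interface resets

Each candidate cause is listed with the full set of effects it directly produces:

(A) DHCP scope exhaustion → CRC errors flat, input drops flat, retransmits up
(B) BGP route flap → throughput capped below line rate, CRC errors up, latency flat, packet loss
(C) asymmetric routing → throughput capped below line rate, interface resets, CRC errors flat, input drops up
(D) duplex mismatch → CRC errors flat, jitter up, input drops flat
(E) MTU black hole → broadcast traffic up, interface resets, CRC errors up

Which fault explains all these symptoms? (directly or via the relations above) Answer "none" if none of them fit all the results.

B

For each candidate, compare predicted effects to what was observed:
(A) DHCP scope exhaustion — input drops flat +; CRC errors up -; throughput capped below line rate -; broadcast traffic up -; interface resets -
(B) BGP route flap — input drops flat + (through packet loss → input drops flat); CRC errors up +; throughput capped below line rate +; broadcast traffic up + (through packet loss → broadcast traffic up); interface resets + (through CRC errors up → interface resets)
(C) asymmetric routing — input drops flat -; CRC errors up -; throughput capped below line rate +; broadcast traffic up -; interface resets +
(D) duplex mismatch — fails on CRC errors up, throughput capped below line rate, broadcast traffic up, interface resets (predicts CRC errors flat, not CRC errors up)
(E) MTU black hole — does not account for input drops flat, throughput capped below line rate
(B) is the only candidate with no mismatches.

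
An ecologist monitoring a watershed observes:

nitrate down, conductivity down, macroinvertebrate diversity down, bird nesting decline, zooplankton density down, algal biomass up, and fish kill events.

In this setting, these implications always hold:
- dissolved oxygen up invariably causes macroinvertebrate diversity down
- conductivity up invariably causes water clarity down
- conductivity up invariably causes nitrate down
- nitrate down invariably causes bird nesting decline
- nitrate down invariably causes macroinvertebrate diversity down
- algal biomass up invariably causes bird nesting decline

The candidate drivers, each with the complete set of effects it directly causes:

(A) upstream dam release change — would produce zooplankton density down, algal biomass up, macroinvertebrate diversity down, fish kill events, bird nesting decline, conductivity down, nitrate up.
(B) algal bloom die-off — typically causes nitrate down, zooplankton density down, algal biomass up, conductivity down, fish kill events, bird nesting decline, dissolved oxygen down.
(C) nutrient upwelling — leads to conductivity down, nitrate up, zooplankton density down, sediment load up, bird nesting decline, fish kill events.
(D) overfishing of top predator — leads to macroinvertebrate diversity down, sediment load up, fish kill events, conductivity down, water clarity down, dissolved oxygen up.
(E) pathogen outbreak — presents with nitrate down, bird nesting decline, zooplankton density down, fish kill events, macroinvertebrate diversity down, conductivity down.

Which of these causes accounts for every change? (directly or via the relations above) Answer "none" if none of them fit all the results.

B

Per-candidate check:
(A) upstream dam release change — nitrate down ✗; conductivity down ✓; macroinvertebrate diversity down ✓; bird nesting decline ✓; zooplankton density down ✓; algal biomass up ✓; fish kill events ✓
(B) algal bloom die-off — nitrate down ✓; conductivity down ✓; macroinvertebrate diversity down ✓ (through nitrate down → macroinvertebrate diversity down); bird nesting decline ✓; zooplankton density down ✓; algal biomass up ✓; fish kill events ✓
(C) nutrient upwelling — nitrate down ✗; conductivity down ✓; macroinvertebrate diversity down ✗; bird nesting decline ✓; zooplankton density down ✓; algal biomass up ✗; fish kill events ✓
(D) overfishing of top predator — nitrate down ✗; conductivity down ✓; macroinvertebrate diversity down ✓; bird nesting decline ✗; zooplankton density down ✗; algal biomass up ✗; fish kill events ✓
(E) pathogen outbreak — does not account for algal biomass up
(B) alone accounts for all the evidence.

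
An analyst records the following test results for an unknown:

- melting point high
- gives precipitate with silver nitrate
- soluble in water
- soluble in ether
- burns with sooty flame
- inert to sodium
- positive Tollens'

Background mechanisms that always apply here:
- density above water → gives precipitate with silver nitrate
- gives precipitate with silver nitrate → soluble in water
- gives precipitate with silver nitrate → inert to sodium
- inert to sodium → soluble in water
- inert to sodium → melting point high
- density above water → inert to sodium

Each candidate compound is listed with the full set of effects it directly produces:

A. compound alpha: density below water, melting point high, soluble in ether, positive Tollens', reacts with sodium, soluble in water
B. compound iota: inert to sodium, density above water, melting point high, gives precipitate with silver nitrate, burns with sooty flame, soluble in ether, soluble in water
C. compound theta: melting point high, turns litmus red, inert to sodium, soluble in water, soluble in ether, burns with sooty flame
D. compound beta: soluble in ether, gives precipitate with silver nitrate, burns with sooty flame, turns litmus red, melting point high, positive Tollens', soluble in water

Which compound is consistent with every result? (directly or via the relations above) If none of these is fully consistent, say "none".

D

Testing each hypothesis:
(A) compound alpha — fails on gives precipitate with silver nitrate, burns with sooty flame, inert to sodium (predicts reacts with sodium, not inert to sodium)
(B) compound iota — melting point high match; gives precipitate with silver nitrate match; soluble in water match; soluble in ether match; burns with sooty flame match; inert to sodium match; positive Tollens' miss
(C) compound theta — melting point high match; gives precipitate with silver nitrate miss; soluble in water match; soluble in ether match; burns with sooty flame match; inert to sodium match; positive Tollens' miss
(D) compound beta — accounts for every observation (inert to sodium via gives precipitate with silver nitrate → inert to sodium)
(D) is the only candidate with no mismatches.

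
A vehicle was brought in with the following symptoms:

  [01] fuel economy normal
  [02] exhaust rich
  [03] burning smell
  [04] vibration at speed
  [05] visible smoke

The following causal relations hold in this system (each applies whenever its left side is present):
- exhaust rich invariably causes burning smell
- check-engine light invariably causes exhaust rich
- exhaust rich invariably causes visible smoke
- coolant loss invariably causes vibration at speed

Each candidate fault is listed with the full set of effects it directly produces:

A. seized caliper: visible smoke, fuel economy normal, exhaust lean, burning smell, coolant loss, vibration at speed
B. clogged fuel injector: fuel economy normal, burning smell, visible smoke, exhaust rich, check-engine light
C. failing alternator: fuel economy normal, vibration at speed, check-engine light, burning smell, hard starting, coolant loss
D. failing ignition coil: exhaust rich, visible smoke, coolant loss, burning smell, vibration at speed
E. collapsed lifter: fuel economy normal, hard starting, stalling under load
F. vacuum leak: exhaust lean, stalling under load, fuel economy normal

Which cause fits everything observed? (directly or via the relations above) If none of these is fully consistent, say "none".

Per-candidate check:
(A) seized caliper — fails on exhaust rich (predicts exhaust lean, not exhaust rich)
(B) clogged fuel injector — fuel economy normal +; exhaust rich +; burning smell +; vibration at speed -; visible smoke +
(C) failing alternator — accounts for every observation (exhaust rich via check-engine light → exhaust rich)
(D) failing ignition coil — does not account for fuel economy normal
(E) collapsed lifter — fuel economy normal +; exhaust rich -; burning smell -; vibration at speed -; visible smoke -
(F) vacuum leak — fuel economy normal +; exhaust rich -; burning smell -; vibration at speed -; visible smoke -
(C) is the only candidate with no mismatches.

C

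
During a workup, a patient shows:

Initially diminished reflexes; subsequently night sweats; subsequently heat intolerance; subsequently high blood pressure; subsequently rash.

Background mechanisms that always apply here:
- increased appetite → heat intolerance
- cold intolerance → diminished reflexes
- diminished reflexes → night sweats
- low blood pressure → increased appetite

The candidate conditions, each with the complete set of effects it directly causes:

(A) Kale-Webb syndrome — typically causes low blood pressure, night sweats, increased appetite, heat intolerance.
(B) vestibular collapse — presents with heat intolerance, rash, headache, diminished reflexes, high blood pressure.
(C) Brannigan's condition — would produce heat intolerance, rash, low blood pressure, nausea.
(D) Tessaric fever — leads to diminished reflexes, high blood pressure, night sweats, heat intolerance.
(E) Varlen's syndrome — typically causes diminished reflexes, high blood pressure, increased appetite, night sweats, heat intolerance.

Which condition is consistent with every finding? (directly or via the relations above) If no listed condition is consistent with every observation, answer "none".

B

Per-candidate check:
(A) Kale-Webb syndrome — fails on diminished reflexes, high blood pressure, rash (predicts low blood pressure, not high blood pressure)
(B) vestibular collapse — accounts for every observation (night sweats via diminished reflexes → night sweats)
(C) Brannigan's condition — fails on diminished reflexes, night sweats, high blood pressure (predicts low blood pressure, not high blood pressure)
(D) Tessaric fever — diminished reflexes yes; night sweats yes; heat intolerance yes; high blood pressure yes; rash NO
(E) Varlen's syndrome — does not account for rash
Only (B) is consistent with every observation.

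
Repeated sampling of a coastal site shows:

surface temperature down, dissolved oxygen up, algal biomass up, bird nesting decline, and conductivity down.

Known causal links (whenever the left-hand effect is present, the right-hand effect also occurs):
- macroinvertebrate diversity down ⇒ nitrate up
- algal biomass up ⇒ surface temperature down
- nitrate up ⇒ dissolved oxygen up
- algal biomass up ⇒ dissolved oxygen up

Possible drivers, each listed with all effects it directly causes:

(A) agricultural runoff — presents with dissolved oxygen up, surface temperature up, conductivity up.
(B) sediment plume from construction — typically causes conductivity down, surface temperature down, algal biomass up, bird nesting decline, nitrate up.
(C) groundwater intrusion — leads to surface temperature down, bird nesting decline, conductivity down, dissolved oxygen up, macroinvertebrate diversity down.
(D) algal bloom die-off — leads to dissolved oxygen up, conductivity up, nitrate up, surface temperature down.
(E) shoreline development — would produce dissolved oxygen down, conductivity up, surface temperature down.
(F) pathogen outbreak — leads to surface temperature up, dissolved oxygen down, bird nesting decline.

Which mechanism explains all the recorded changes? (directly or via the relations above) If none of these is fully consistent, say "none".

B

Testing each hypothesis:
(A) agricultural runoff — surface temperature down ✗; dissolved oxygen up ✓; algal biomass up ✗; bird nesting decline ✗; conductivity down ✗
(B) sediment plume from construction — surface temperature down ✓; dissolved oxygen up ✓ (through algal biomass up → dissolved oxygen up); algal biomass up ✓; bird nesting decline ✓; conductivity down ✓
(C) groundwater intrusion — does not account for algal biomass up
(D) algal bloom die-off — fails on algal biomass up, bird nesting decline, conductivity down (predicts conductivity up, not conductivity down)
(E) shoreline development — surface temperature down ✓; dissolved oxygen up ✗; algal biomass up ✗; bird nesting decline ✗; conductivity down ✗
(F) pathogen outbreak — surface temperature down ✗; dissolved oxygen up ✗; algal biomass up ✗; bird nesting decline ✓; conductivity down ✗
Only (B) is consistent with every observation.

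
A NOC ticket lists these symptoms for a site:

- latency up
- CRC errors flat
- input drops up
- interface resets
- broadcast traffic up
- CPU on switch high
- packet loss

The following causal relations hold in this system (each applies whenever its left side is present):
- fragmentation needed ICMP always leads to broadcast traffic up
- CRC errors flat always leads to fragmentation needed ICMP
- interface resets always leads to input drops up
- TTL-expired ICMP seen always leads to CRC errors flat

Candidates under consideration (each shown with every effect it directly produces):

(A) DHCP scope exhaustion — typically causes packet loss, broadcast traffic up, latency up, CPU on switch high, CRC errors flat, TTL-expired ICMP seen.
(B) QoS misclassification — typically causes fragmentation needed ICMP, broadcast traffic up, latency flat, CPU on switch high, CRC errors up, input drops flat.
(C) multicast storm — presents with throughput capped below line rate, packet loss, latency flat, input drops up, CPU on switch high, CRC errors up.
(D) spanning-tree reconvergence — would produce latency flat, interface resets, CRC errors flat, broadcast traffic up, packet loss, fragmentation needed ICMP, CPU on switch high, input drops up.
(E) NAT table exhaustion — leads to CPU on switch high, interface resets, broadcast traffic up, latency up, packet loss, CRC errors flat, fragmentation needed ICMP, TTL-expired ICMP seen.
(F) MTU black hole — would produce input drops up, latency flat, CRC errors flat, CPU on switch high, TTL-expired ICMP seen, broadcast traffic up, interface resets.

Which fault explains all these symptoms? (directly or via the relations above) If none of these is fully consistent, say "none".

E

Checking each candidate against the observations:
(A) DHCP scope exhaustion — does not account for input drops up, interface resets
(B) QoS misclassification — fails on latency up, CRC errors flat, input drops up, interface resets, packet loss (predicts latency flat, not latency up; predicts CRC errors up, not CRC errors flat; predicts input drops flat, not input drops up)
(C) multicast storm — latency up miss; CRC errors flat miss; input drops up match; interface resets miss; broadcast traffic up miss; CPU on switch high match; packet loss match
(D) spanning-tree reconvergence — latency up miss; CRC errors flat match; input drops up match; interface resets match; broadcast traffic up match; CPU on switch high match; packet loss match
(E) NAT table exhaustion — accounts for every observation (input drops up through interface resets → input drops up)
(F) MTU black hole — latency up miss; CRC errors flat match; input drops up match; interface resets match; broadcast traffic up match; CPU on switch high match; packet loss miss
(E) is the only candidate with no mismatches.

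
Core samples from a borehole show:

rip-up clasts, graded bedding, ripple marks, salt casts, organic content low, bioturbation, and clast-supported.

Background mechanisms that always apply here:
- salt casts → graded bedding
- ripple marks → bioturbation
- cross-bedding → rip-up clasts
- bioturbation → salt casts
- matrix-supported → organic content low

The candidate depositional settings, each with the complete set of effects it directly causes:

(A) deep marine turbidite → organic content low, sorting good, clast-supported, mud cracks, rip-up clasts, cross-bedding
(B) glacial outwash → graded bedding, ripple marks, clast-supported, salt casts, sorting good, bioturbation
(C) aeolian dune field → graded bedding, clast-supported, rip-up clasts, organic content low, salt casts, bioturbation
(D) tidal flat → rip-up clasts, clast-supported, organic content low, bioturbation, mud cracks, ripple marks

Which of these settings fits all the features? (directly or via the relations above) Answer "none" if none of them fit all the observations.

Testing each hypothesis:
(A) deep marine turbidite — rip-up clasts ✓; graded bedding ✗; ripple marks ✗; salt casts ✗; organic content low ✓; bioturbation ✗; clast-supported ✓
(B) glacial outwash — rip-up clasts ✗; graded bedding ✓; ripple marks ✓; salt casts ✓; organic content low ✗; bioturbation ✓; clast-supported ✓
(C) aeolian dune field — rip-up clasts ✓; graded bedding ✓; ripple marks ✗; salt casts ✓; organic content low ✓; bioturbation ✓; clast-supported ✓
(D) tidal flat — rip-up clasts ✓; graded bedding ✓ (through bioturbation → salt casts → graded bedding); ripple marks ✓; salt casts ✓ (through bioturbation → salt casts); organic content low ✓; bioturbation ✓; clast-supported ✓
(D) alone accounts for all the evidence.

D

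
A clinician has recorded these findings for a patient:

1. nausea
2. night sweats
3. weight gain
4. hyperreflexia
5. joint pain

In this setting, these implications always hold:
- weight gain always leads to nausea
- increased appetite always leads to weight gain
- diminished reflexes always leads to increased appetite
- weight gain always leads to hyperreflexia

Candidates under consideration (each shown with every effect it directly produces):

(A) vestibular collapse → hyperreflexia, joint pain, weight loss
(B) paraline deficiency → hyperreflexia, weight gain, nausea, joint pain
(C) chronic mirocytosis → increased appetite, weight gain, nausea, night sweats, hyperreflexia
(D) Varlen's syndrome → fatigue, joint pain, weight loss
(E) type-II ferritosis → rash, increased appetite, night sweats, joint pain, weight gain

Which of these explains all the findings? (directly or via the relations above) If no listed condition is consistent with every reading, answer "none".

Testing each hypothesis:
(A) vestibular collapse — fails on nausea, night sweats, weight gain (predicts weight loss, not weight gain)
(B) paraline deficiency — nausea yes; night sweats NO; weight gain yes; hyperreflexia yes; joint pain yes
(C) chronic mirocytosis — nausea yes; night sweats yes; weight gain yes; hyperreflexia yes; joint pain NO
(D) Varlen's syndrome — fails on nausea, night sweats, weight gain, hyperreflexia (predicts weight loss, not weight gain)
(E) type-II ferritosis — nausea yes (via weight gain → nausea); night sweats yes; weight gain yes; hyperreflexia yes (via weight gain → hyperreflexia); joint pain yes
Only (E) is consistent with every observation.

E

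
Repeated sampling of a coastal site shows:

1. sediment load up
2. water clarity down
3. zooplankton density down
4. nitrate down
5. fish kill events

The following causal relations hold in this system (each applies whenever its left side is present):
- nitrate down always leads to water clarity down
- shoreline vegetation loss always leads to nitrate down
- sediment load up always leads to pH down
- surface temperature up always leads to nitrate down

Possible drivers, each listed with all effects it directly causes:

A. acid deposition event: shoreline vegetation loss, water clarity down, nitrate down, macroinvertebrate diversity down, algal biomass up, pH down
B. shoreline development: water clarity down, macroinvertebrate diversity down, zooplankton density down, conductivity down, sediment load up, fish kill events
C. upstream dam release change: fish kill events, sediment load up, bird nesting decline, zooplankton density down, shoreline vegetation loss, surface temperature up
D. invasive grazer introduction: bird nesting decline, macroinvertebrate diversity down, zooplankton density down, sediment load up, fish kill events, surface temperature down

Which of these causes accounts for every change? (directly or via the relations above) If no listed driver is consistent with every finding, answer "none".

C

Checking each candidate against the observations:
(A) acid deposition event — sediment load up ✗; water clarity down ✓; zooplankton density down ✗; nitrate down ✓; fish kill events ✗
(B) shoreline development — sediment load up ✓; water clarity down ✓; zooplankton density down ✓; nitrate down ✗; fish kill events ✓
(C) upstream dam release change — accounts for every observation (water clarity down by surface temperature up → nitrate down → water clarity down)
(D) invasive grazer introduction — sediment load up ✓; water clarity down ✗; zooplankton density down ✓; nitrate down ✗; fish kill events ✓
(C) is the only candidate with no mismatches.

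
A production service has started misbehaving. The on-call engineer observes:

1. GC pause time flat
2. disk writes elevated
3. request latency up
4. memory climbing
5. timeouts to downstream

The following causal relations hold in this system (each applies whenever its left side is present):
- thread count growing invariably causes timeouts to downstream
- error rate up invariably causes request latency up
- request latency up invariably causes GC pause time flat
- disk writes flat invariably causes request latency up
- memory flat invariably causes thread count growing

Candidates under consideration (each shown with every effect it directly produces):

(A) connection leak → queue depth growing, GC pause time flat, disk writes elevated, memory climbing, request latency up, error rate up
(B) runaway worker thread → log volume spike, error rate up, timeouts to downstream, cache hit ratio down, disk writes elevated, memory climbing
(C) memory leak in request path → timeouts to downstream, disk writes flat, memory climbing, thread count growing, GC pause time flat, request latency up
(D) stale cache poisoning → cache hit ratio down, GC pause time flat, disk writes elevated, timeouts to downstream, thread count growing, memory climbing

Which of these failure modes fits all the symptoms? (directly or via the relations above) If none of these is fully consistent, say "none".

B

Per-candidate check:
(A) connection leak — GC pause time flat match; disk writes elevated match; request latency up match; memory climbing match; timeouts to downstream miss
(B) runaway worker thread — accounts for every observation (GC pause time flat through error rate up → request latency up → GC pause time flat)
(C) memory leak in request path — GC pause time flat match; disk writes elevated miss; request latency up match; memory climbing match; timeouts to downstream match
(D) stale cache poisoning — GC pause time flat match; disk writes elevated match; request latency up miss; memory climbing match; timeouts to downstream match
Only (B) is consistent with every observation.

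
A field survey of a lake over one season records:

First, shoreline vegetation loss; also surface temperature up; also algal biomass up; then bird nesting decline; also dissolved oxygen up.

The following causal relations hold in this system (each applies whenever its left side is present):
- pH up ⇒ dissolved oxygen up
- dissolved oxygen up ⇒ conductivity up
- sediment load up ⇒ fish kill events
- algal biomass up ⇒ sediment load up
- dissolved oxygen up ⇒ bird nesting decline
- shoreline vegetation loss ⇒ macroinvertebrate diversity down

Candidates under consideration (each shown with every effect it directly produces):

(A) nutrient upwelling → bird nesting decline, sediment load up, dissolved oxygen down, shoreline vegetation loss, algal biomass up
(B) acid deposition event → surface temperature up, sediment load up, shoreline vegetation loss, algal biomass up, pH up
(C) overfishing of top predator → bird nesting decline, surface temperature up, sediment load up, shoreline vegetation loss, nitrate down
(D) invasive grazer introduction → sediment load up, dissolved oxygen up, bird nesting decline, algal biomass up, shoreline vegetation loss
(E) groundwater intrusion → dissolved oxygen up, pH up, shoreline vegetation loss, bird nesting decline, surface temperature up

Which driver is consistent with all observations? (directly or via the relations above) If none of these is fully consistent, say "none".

B

Testing each hypothesis:
(A) nutrient upwelling — fails on surface temperature up, dissolved oxygen up (predicts dissolved oxygen down, not dissolved oxygen up)
(B) acid deposition event — accounts for every observation (bird nesting decline through pH up → dissolved oxygen up → bird nesting decline)
(C) overfishing of top predator — shoreline vegetation loss ✓; surface temperature up ✓; algal biomass up ✗; bird nesting decline ✓; dissolved oxygen up ✗
(D) invasive grazer introduction — shoreline vegetation loss ✓; surface temperature up ✗; algal biomass up ✓; bird nesting decline ✓; dissolved oxygen up ✓
(E) groundwater intrusion — shoreline vegetation loss ✓; surface temperature up ✓; algal biomass up ✗; bird nesting decline ✓; dissolved oxygen up ✓
(B) alone accounts for all the evidence.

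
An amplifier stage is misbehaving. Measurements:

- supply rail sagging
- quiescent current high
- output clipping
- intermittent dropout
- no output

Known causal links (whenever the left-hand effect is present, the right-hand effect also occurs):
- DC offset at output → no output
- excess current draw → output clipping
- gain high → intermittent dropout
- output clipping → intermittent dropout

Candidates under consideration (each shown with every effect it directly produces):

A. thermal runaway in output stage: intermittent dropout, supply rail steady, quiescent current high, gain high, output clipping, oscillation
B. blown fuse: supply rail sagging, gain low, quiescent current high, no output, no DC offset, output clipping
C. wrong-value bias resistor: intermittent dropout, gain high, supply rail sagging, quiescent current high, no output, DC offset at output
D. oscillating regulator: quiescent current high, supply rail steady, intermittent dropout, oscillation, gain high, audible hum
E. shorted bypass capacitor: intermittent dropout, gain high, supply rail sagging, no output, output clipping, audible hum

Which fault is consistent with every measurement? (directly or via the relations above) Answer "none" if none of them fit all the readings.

B

For each candidate, compare predicted effects to what was observed:
(A) thermal runaway in output stage — supply rail sagging NO; quiescent current high yes; output clipping yes; intermittent dropout yes; no output NO
(B) blown fuse — supply rail sagging yes; quiescent current high yes; output clipping yes; intermittent dropout yes (by output clipping → intermittent dropout); no output yes
(C) wrong-value bias resistor — does not account for output clipping
(D) oscillating regulator — supply rail sagging NO; quiescent current high yes; output clipping NO; intermittent dropout yes; no output NO
(E) shorted bypass capacitor — supply rail sagging yes; quiescent current high NO; output clipping yes; intermittent dropout yes; no output yes
(B) alone accounts for all the evidence.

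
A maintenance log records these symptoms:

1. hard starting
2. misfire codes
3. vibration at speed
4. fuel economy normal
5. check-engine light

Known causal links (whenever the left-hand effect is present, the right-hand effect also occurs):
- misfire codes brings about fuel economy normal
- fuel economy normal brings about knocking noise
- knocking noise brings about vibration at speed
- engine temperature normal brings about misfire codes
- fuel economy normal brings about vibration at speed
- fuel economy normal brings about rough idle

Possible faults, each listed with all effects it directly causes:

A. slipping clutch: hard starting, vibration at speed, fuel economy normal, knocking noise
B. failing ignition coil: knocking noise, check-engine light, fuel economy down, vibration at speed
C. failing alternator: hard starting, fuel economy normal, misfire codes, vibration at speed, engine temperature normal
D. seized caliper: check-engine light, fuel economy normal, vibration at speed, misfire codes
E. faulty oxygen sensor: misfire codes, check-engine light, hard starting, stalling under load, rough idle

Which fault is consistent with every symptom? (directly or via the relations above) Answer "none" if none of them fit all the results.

Per-candidate check:
(A) slipping clutch — hard starting +; misfire codes -; vibration at speed +; fuel economy normal +; check-engine light -
(B) failing ignition coil — hard starting -; misfire codes -; vibration at speed +; fuel economy normal -; check-engine light +
(C) failing alternator — does not account for check-engine light
(D) seized caliper — does not account for hard starting
(E) faulty oxygen sensor — accounts for every observation (vibration at speed by misfire codes → fuel economy normal → vibration at speed)
Only (E) is consistent with every observation.

E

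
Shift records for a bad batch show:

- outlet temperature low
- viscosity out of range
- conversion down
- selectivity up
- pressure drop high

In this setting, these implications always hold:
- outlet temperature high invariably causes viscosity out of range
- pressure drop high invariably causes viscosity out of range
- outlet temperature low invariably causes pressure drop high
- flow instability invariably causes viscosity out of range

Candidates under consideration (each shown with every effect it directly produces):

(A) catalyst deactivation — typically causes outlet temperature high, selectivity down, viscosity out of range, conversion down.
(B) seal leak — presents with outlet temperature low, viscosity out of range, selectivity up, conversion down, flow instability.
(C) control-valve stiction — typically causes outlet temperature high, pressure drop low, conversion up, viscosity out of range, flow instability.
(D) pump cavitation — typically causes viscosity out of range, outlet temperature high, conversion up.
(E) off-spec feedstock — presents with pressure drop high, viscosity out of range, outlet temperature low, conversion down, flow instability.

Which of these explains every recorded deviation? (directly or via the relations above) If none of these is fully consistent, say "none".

Testing each hypothesis:
(A) catalyst deactivation — fails on outlet temperature low, selectivity up, pressure drop high (predicts outlet temperature high, not outlet temperature low; predicts selectivity down, not selectivity up)
(B) seal leak — accounts for every observation (pressure drop high through outlet temperature low → pressure drop high)
(C) control-valve stiction — outlet temperature low -; viscosity out of range +; conversion down -; selectivity up -; pressure drop high -
(D) pump cavitation — outlet temperature low -; viscosity out of range +; conversion down -; selectivity up -; pressure drop high -
(E) off-spec feedstock — outlet temperature low +; viscosity out of range +; conversion down +; selectivity up -; pressure drop high +
(B) is the only candidate with no mismatches.

B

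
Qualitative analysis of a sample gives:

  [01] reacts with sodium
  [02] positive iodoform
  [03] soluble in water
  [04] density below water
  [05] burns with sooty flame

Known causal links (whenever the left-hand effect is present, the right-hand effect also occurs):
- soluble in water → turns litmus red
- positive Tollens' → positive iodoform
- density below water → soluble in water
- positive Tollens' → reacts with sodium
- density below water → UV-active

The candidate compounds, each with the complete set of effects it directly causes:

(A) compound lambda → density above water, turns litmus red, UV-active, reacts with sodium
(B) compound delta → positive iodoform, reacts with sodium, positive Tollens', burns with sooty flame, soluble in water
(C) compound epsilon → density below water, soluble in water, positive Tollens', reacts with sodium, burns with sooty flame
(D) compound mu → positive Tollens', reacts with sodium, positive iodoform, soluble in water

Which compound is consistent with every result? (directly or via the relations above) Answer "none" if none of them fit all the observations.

C

Checking each candidate against the observations:
(A) compound lambda — reacts with sodium +; positive iodoform -; soluble in water -; density below water -; burns with sooty flame -
(B) compound delta — does not account for density below water
(C) compound epsilon — reacts with sodium +; positive iodoform + (via positive Tollens' → positive iodoform); soluble in water +; density below water +; burns with sooty flame +
(D) compound mu — does not account for density below water, burns with sooty flame
(C) alone accounts for all the evidence.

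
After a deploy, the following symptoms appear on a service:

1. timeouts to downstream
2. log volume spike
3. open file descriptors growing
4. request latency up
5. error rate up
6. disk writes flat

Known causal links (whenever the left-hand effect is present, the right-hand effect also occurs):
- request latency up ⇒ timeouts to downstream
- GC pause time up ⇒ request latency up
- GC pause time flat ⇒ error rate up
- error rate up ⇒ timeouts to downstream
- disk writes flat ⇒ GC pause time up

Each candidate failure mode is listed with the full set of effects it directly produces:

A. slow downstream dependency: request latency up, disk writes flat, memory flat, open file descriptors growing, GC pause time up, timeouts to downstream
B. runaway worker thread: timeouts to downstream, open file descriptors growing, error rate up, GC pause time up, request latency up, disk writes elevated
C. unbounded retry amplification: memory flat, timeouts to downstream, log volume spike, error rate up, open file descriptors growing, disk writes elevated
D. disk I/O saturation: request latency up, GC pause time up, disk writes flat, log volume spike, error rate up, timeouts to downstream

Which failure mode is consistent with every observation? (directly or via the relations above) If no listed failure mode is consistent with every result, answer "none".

none

Checking each candidate against the observations:
(A) slow downstream dependency — does not account for log volume spike, error rate up
(B) runaway worker thread — fails on log volume spike, disk writes flat (predicts disk writes elevated, not disk writes flat)
(C) unbounded retry amplification — timeouts to downstream yes; log volume spike yes; open file descriptors growing yes; request latency up NO; error rate up yes; disk writes flat NO
(D) disk I/O saturation — timeouts to downstream yes; log volume spike yes; open file descriptors growing NO; request latency up yes; error rate up yes; disk writes flat yes
Every candidate fails on at least one observation.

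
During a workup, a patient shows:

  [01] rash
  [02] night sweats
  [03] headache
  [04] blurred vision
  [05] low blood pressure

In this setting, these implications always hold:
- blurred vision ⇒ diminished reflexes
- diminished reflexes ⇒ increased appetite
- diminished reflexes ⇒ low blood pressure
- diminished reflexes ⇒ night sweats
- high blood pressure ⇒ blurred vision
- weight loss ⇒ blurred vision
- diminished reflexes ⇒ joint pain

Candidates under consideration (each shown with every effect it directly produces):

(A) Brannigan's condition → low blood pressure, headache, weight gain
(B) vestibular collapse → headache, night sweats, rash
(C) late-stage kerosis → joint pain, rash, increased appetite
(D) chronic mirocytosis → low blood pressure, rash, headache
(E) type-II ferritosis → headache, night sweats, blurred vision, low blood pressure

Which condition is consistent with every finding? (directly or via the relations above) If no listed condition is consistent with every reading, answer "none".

Per-candidate check:
(A) Brannigan's condition — does not account for rash, night sweats, blurred vision
(B) vestibular collapse — does not account for blurred vision, low blood pressure
(C) late-stage kerosis — does not account for night sweats, headache, blurred vision, low blood pressure
(D) chronic mirocytosis — rash +; night sweats -; headache +; blurred vision -; low blood pressure +
(E) type-II ferritosis — does not account for rash
No candidate is consistent with all observations.

none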